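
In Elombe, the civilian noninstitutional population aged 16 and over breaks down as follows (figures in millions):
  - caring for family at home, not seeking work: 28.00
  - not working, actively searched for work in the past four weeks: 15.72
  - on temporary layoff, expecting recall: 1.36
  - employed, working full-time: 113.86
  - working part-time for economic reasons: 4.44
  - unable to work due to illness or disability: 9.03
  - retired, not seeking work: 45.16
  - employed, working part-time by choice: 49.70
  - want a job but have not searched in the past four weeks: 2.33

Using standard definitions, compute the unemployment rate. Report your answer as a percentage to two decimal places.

Employed = 113.86 + 4.44 + 49.70 = 168.00 million (anyone who worked, including part-time for economic reasons, counts as employed).
Unemployed = 15.72 + 1.36 = 17.08 million (jobless and actively searching, or on temporary layoff).
Labor force = 168.00 + 17.08 = 185.08 million.
Unemployment rate = 17.08 / 185.08 = 9.23%.

Unemployment rate ≈ 9.23%.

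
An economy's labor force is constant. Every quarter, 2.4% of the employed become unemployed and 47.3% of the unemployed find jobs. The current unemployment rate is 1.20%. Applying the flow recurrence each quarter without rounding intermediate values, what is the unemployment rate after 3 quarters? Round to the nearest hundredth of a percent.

Unemployment rate after three quarters ≈ 4.37%.

With a fixed labor force, u_{t+1} = u_t + s·(1−u_t) − f·u_t = u_t·(1−s−f) + s.
Here 1−s−f = 0.503 and s = 0.024.
u_1 = 0.012000 × 0.503 + 0.024 = 0.030036.
u_2 = 0.030036 × 0.503 + 0.024 = 0.039108.
u_3 = 0.039108 × 0.503 + 0.024 = 0.043671.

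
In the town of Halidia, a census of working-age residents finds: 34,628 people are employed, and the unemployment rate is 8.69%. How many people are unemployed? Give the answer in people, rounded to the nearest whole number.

Let U be the number unemployed. The labor force is E + U, and U/(E+U) = 0.0869.
So U = 0.0869 × 34,628 / (1 − 0.0869) = 3009.17 / 0.9131 ≈ 3,296.

About 3,296 are unemployed.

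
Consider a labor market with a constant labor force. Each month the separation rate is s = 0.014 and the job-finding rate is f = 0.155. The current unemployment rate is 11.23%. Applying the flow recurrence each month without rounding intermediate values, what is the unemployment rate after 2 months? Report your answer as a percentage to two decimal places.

Unemployment rate after two months ≈ 10.32%.

With a fixed labor force, u_{t+1} = u_t + s·(1−u_t) − f·u_t = u_t·(1−s−f) + s.
Here 1−s−f = 0.831 and s = 0.014.
u_1 = 0.112300 × 0.831 + 0.014 = 0.107321.
u_2 = 0.107321 × 0.831 + 0.014 = 0.103184.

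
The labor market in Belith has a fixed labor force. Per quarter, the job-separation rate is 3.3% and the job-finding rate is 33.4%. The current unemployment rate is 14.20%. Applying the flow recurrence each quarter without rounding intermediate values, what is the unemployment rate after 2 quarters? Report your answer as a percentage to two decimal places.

With a fixed labor force, u_{t+1} = u_t + s·(1−u_t) − f·u_t = u_t·(1−s−f) + s.
Here 1−s−f = 0.633 and s = 0.033.
u_1 = 0.142000 × 0.633 + 0.033 = 0.122886.
u_2 = 0.122886 × 0.633 + 0.033 = 0.110787.

Unemployment rate after two quarters ≈ 11.08%.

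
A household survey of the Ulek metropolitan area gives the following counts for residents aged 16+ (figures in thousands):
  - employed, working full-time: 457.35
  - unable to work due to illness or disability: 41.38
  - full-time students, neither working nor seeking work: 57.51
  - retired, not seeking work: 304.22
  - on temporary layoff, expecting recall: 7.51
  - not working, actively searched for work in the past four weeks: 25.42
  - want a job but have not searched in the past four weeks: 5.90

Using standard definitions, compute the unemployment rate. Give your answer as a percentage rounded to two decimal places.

Employed = 457.35 thousand.
Unemployed = 7.51 + 25.42 = 32.93 thousand (jobless and actively searching, or on temporary layoff).
Labor force = 457.35 + 32.93 = 490.28 thousand.
Unemployment rate = 32.93 / 490.28 = 6.72%.

Unemployment rate ≈ 6.72%.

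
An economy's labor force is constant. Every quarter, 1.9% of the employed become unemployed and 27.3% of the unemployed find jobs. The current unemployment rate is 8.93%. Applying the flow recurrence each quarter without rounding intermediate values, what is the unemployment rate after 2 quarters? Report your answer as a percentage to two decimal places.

With a fixed labor force, u_{t+1} = u_t + s·(1−u_t) − f·u_t = u_t·(1−s−f) + s.
Here 1−s−f = 0.708 and s = 0.019.
u_1 = 0.089300 × 0.708 + 0.019 = 0.082224.
u_2 = 0.082224 × 0.708 + 0.019 = 0.077215.

Unemployment rate after two quarters ≈ 7.72%.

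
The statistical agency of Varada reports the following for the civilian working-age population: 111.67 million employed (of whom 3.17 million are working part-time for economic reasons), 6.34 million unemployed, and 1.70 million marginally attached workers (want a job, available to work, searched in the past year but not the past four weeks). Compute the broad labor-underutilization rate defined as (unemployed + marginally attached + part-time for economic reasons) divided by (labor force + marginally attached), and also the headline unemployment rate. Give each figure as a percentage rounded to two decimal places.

Labor force = 111.67 + 6.34 = 118.01 million.
Numerator = 6.34 + 1.70 + 3.17 = 11.21 million.
Denominator = 118.01 + 1.70 = 119.71 million.
Broad rate = 11.21 / 119.71 = 9.36%.
Headline unemployment rate = 6.34 / 118.01 = 5.37%.

Broad underutilization rate ≈ 9.36%; headline unemployment rate ≈ 5.37%.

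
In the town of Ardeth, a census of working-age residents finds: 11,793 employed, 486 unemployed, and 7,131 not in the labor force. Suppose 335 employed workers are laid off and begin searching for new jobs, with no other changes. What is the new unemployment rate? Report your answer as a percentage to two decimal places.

New unemployment rate ≈ 6.69%.

Initially, labor force = 11,793 + 486 = 12,279, so u = 486/12,279 = 3.96%.
After the change, employed falls and unemployed rises by 335; labor force unchanged → E = 11,458, U = 821, labor force = 12,279.
New unemployment rate = 821 / 12,279 = 6.69%.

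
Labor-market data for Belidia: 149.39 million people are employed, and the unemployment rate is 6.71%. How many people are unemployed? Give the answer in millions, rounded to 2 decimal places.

About 10.75 million are unemployed.

Let U be the number unemployed. The labor force is E + U, and U/(E+U) = 0.0671.
So U = 0.0671 × 149.39 / (1 − 0.0671) = 10.0241 / 0.9329 ≈ 10.75 million.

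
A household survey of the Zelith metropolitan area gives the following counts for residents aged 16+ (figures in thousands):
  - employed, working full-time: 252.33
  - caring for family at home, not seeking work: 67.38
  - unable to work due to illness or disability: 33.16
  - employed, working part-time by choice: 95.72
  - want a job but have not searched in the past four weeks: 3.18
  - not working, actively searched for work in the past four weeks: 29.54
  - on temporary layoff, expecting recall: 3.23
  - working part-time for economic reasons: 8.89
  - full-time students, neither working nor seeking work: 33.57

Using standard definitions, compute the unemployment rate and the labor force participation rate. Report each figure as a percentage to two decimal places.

Unemployment rate ≈ 8.41%; labor force participation rate ≈ 73.95%.

Employed = 252.33 + 95.72 + 8.89 = 356.94 thousand (anyone who worked, including part-time for economic reasons, counts as employed).
Unemployed = 29.54 + 3.23 = 32.77 thousand (jobless and actively searching, or on temporary layoff).
Labor force = 356.94 + 32.77 = 389.71 thousand.
Not in labor force = 67.38 + 33.16 + 3.18 + 33.57 = 137.29 thousand (those not working and not actively searching are outside the labor force — including those who want a job but have given up searching).
Civilian working-age population = 389.71 + 137.29 = 527.00 thousand.
Unemployment rate = 32.77 / 389.71 = 8.41%.
Labor force participation rate = 389.71 / 527.00 = 73.95%.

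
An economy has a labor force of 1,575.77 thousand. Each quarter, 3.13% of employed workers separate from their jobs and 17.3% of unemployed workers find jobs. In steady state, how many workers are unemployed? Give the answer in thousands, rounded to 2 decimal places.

About 241.42 thousand are unemployed in steady state.

Steady-state unemployment rate u* = s/(s+f) = 3.13/(3.13+17.3) = 0.153206.
Unemployed = u* × labor force = 0.153206 × 1,575.77 ≈ 241.42 thousand.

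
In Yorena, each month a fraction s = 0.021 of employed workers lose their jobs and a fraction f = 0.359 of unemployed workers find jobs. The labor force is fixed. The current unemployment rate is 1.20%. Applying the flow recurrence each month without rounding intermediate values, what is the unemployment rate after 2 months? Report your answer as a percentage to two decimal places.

Unemployment rate after two months ≈ 3.86%.

With a fixed labor force, u_{t+1} = u_t + s·(1−u_t) − f·u_t = u_t·(1−s−f) + s.
Here 1−s−f = 0.620 and s = 0.021.
u_1 = 0.012000 × 0.620 + 0.021 = 0.028440.
u_2 = 0.028440 × 0.620 + 0.021 = 0.038633.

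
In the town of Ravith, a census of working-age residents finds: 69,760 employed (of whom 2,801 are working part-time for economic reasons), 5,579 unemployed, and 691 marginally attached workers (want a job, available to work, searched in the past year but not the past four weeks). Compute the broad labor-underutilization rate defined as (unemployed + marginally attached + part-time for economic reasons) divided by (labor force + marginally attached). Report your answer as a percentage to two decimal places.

Broad underutilization rate ≈ 11.93%.

Labor force = 69,760 + 5,579 = 75,339.
Numerator = 5,579 + 691 + 2,801 = 9,071.
Denominator = 75,339 + 691 = 76,030.
Broad rate = 9,071 / 76,030 = 11.93%.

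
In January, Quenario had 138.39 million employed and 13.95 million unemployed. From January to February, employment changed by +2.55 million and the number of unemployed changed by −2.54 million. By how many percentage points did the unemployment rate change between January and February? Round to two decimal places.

January: labor force = 138.39 + 13.95 = 152.34; u = 13.95/152.34 = 9.16%.
February: labor force = 140.94 + 11.41 = 152.35; u = 11.41/152.35 = 7.49%.
Change = 7.49% − 9.16% = −1.67 pp.

The unemployment rate changed by −1.67 percentage points.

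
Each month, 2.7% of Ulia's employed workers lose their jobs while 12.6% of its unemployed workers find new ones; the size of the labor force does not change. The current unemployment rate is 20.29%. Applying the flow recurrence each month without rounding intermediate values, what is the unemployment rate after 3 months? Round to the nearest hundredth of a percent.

With a fixed labor force, u_{t+1} = u_t + s·(1−u_t) − f·u_t = u_t·(1−s−f) + s.
Here 1−s−f = 0.847 and s = 0.027.
u_1 = 0.202900 × 0.847 + 0.027 = 0.198856.
u_2 = 0.198856 × 0.847 + 0.027 = 0.195431.
u_3 = 0.195431 × 0.847 + 0.027 = 0.192530.

Unemployment rate after three months ≈ 19.25%.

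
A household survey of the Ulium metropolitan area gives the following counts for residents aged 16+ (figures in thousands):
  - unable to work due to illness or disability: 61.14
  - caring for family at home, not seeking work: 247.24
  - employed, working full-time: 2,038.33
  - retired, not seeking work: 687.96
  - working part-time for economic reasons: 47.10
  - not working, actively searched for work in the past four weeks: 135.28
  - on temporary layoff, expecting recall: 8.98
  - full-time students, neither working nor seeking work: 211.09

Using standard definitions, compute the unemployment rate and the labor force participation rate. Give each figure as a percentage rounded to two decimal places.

Employed = 2,038.33 + 47.10 = 2,085.43 thousand (anyone who worked, including part-time for economic reasons, counts as employed).
Unemployed = 135.28 + 8.98 = 144.26 thousand (jobless and actively searching, or on temporary layoff).
Labor force = 2,085.43 + 144.26 = 2,229.69 thousand.
Not in labor force = 61.14 + 247.24 + 687.96 + 211.09 = 1,207.43 thousand (those not working and not actively searching are outside the labor force).
Civilian working-age population = 2,229.69 + 1,207.43 = 3,437.12 thousand.
Unemployment rate = 144.26 / 2,229.69 = 6.47%.
Labor force participation rate = 2,229.69 / 3,437.12 = 64.87%.

Unemployment rate ≈ 6.47%; labor force participation rate ≈ 64.87%.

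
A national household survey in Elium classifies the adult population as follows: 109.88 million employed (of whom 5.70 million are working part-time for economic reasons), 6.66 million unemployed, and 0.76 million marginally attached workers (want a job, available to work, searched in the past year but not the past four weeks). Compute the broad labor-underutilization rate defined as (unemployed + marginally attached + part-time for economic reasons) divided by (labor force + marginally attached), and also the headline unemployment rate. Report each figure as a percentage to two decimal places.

Broad underutilization rate ≈ 11.18%; headline unemployment rate ≈ 5.71%.

Labor force = 109.88 + 6.66 = 116.54 million.
Numerator = 6.66 + 0.76 + 5.70 = 13.12 million.
Denominator = 116.54 + 0.76 = 117.30 million.
Broad rate = 13.12 / 117.30 = 11.18%.
Headline unemployment rate = 6.66 / 116.54 = 5.71%.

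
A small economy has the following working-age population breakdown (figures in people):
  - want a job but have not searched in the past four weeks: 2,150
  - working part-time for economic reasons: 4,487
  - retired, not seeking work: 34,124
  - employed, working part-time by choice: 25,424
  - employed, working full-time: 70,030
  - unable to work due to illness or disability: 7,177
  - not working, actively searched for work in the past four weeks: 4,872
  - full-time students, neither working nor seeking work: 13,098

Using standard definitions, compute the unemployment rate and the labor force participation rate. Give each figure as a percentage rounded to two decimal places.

Unemployment rate ≈ 4.65%; labor force participation rate ≈ 64.96%.

Employed = 4,487 + 25,424 + 70,030 = 99,941 (anyone who worked, including part-time for economic reasons, counts as employed).
Unemployed = 4,872.
Labor force = 99,941 + 4,872 = 104,813.
Not in labor force = 2,150 + 34,124 + 7,177 + 13,098 = 56,549 (those not working and not actively searching are outside the labor force — including those who want a job but have given up searching).
Civilian working-age population = 104,813 + 56,549 = 161,362.
Unemployment rate = 4,872 / 104,813 = 4.65%.
Labor force participation rate = 104,813 / 161,362 = 64.96%.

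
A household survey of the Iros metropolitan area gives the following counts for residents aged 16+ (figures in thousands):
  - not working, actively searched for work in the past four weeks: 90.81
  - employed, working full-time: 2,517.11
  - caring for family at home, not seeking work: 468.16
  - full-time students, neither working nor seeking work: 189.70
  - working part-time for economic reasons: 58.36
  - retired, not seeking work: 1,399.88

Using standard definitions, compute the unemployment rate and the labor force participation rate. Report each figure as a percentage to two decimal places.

Unemployment rate ≈ 3.41%; labor force participation rate ≈ 56.44%.

Employed = 2,517.11 + 58.36 = 2,575.47 thousand (anyone who worked, including part-time for economic reasons, counts as employed).
Unemployed = 90.81 thousand.
Labor force = 2,575.47 + 90.81 = 2,666.28 thousand.
Not in labor force = 468.16 + 189.70 + 1,399.88 = 2,057.74 thousand (those not working and not actively searching are outside the labor force).
Civilian working-age population = 2,666.28 + 2,057.74 = 4,724.02 thousand.
Unemployment rate = 90.81 / 2,666.28 = 3.41%.
Labor force participation rate = 2,666.28 / 4,724.02 = 56.44%.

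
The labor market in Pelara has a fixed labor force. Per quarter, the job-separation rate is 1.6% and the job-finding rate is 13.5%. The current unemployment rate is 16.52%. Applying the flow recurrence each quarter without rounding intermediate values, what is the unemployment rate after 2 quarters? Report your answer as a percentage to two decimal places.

Unemployment rate after two quarters ≈ 14.87%.

With a fixed labor force, u_{t+1} = u_t + s·(1−u_t) − f·u_t = u_t·(1−s−f) + s.
Here 1−s−f = 0.849 and s = 0.016.
u_1 = 0.165200 × 0.849 + 0.016 = 0.156255.
u_2 = 0.156255 × 0.849 + 0.016 = 0.148660.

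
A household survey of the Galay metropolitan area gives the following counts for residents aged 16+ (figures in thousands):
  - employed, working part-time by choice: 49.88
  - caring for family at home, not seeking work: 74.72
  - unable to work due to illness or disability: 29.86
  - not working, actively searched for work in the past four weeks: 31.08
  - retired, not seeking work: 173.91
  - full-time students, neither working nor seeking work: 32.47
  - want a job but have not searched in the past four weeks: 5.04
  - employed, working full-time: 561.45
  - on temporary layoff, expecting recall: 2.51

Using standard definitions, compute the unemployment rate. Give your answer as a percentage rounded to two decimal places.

Employed = 49.88 + 561.45 = 611.33 thousand.
Unemployed = 31.08 + 2.51 = 33.59 thousand (jobless and actively searching, or on temporary layoff).
Labor force = 611.33 + 33.59 = 644.92 thousand.
Unemployment rate = 33.59 / 644.92 = 5.21%.

Unemployment rate ≈ 5.21%.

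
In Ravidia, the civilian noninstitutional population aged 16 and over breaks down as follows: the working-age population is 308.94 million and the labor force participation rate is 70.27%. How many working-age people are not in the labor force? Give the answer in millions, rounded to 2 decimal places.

About 91.85 million are not in the labor force.

Share not in the labor force = 1 − 0.7027 = 0.2973.
Not in labor force = 0.2973 × 308.94 ≈ 91.85 million.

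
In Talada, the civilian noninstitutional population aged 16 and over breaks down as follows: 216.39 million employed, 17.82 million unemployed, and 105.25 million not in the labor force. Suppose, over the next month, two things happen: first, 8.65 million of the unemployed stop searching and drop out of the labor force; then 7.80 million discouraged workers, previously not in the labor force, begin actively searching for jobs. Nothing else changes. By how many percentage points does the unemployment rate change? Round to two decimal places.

The unemployment rate changes by −0.34 percentage points.

Initially, labor force = 216.39 + 17.82 = 234.21 million, so u = 17.82/234.21 = 7.61%.
After the first change, unemployed and labor force both fall by 8.65 → E = 216.39, U = 9.17, labor force = 225.56 million.
After the second change, unemployed and labor force both rise by 7.80 → E = 216.39, U = 16.97, labor force = 233.36 million.
New unemployment rate = 16.97 / 233.36 = 7.27%.
Change = 7.27% − 7.61% = −0.34 percentage points.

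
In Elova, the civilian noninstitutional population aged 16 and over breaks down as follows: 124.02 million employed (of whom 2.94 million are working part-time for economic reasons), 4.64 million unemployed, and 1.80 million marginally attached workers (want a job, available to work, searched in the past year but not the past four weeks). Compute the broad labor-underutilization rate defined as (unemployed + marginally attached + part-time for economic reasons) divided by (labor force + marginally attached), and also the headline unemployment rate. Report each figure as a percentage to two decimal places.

Broad underutilization rate ≈ 7.19%; headline unemployment rate ≈ 3.61%.

Labor force = 124.02 + 4.64 = 128.66 million.
Numerator = 4.64 + 1.80 + 2.94 = 9.38 million.
Denominator = 128.66 + 1.80 = 130.46 million.
Broad rate = 9.38 / 130.46 = 7.19%.
Headline unemployment rate = 4.64 / 128.66 = 3.61%.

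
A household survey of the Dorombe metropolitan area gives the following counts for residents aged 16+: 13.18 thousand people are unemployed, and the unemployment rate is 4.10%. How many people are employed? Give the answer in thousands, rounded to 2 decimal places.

Labor force = U / u = 13.18 / 0.0410 ≈ 321.46 thousand.
Employed = labor force − unemployed = 321.46 − 13.18 = 308.28 thousand.

About 308.28 thousand are employed.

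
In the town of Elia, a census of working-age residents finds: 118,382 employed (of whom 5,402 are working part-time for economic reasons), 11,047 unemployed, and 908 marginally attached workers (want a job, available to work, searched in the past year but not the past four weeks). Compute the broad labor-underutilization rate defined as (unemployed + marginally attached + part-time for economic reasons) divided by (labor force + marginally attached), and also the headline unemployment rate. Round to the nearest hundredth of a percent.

Broad underutilization rate ≈ 13.32%; headline unemployment rate ≈ 8.54%.

Labor force = 118,382 + 11,047 = 129,429.
Numerator = 11,047 + 908 + 5,402 = 17,357.
Denominator = 129,429 + 908 = 130,337.
Broad rate = 17,357 / 130,337 = 13.32%.
Headline unemployment rate = 11,047 / 129,429 = 8.54%.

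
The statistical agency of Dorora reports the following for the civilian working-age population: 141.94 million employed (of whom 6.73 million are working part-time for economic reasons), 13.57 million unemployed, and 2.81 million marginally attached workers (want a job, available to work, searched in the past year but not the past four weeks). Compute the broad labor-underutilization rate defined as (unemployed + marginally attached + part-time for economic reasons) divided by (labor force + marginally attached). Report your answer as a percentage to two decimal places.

Broad underutilization rate ≈ 14.60%.

Labor force = 141.94 + 13.57 = 155.51 million.
Numerator = 13.57 + 2.81 + 6.73 = 23.11 million.
Denominator = 155.51 + 2.81 = 158.32 million.
Broad rate = 23.11 / 158.32 = 14.60%.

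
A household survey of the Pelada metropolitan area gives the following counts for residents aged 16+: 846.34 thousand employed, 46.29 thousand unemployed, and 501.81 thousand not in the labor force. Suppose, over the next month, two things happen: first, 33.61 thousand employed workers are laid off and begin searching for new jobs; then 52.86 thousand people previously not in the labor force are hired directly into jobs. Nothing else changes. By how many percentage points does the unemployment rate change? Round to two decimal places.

Initially, labor force = 846.34 + 46.29 = 892.63 thousand, so u = 46.29/892.63 = 5.19%.
After the first change, employed falls and unemployed rises by 33.61; labor force unchanged → E = 812.73, U = 79.90, labor force = 892.63 thousand.
After the second change, employed and labor force both rise by 52.86; unemployed unchanged → E = 865.59, U = 79.90, labor force = 945.49 thousand.
New unemployment rate = 79.90 / 945.49 = 8.45%.
Change = 8.45% − 5.19% = +3.26 percentage points.

The unemployment rate changes by +3.26 percentage points.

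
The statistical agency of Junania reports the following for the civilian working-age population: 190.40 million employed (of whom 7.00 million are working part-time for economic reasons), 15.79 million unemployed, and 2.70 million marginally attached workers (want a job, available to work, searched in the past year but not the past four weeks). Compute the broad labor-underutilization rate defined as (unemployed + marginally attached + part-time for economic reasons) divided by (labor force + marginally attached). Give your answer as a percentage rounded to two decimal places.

Labor force = 190.40 + 15.79 = 206.19 million.
Numerator = 15.79 + 2.70 + 7.00 = 25.49 million.
Denominator = 206.19 + 2.70 = 208.89 million.
Broad rate = 25.49 / 208.89 = 12.20%.

Broad underutilization rate ≈ 12.20%.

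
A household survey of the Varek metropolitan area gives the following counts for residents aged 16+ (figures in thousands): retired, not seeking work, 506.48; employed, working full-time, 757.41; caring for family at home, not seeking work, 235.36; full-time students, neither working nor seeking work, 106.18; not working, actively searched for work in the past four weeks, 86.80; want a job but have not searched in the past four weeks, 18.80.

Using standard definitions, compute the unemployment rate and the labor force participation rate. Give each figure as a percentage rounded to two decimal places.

Unemployment rate ≈ 10.28%; labor force participation rate ≈ 49.34%.

Employed = 757.41 thousand.
Unemployed = 86.80 thousand.
Labor force = 757.41 + 86.80 = 844.21 thousand.
Not in labor force = 506.48 + 235.36 + 106.18 + 18.80 = 866.82 thousand (those not working and not actively searching are outside the labor force — including those who want a job but have given up searching).
Civilian working-age population = 844.21 + 866.82 = 1,711.03 thousand.
Unemployment rate = 86.80 / 844.21 = 10.28%.
Labor force participation rate = 844.21 / 1,711.03 = 49.34%.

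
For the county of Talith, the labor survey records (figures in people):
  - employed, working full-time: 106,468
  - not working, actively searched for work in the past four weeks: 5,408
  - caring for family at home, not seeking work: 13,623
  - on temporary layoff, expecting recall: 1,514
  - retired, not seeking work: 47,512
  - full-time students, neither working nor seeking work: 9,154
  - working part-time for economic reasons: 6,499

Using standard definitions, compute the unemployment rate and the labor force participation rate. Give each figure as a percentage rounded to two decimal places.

Employed = 106,468 + 6,499 = 112,967 (anyone who worked, including part-time for economic reasons, counts as employed).
Unemployed = 5,408 + 1,514 = 6,922 (jobless and actively searching, or on temporary layoff).
Labor force = 112,967 + 6,922 = 119,889.
Not in labor force = 13,623 + 47,512 + 9,154 = 70,289 (those not working and not actively searching are outside the labor force).
Civilian working-age population = 119,889 + 70,289 = 190,178.
Unemployment rate = 6,922 / 119,889 = 5.77%.
Labor force participation rate = 119,889 / 190,178 = 63.04%.

Unemployment rate ≈ 5.77%; labor force participation rate ≈ 63.04%.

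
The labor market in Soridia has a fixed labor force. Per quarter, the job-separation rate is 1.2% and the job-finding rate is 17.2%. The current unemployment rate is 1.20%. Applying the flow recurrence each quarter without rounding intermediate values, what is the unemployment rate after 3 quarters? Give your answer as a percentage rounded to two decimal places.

With a fixed labor force, u_{t+1} = u_t + s·(1−u_t) − f·u_t = u_t·(1−s−f) + s.
Here 1−s−f = 0.816 and s = 0.012.
u_1 = 0.012000 × 0.816 + 0.012 = 0.021792.
u_2 = 0.021792 × 0.816 + 0.012 = 0.029782.
u_3 = 0.029782 × 0.816 + 0.012 = 0.036302.

Unemployment rate after three quarters ≈ 3.63%.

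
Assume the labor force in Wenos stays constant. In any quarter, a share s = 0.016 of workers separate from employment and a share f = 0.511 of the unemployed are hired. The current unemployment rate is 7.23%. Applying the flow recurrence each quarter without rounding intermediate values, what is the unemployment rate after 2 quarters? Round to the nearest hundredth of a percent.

Unemployment rate after two quarters ≈ 3.97%.

With a fixed labor force, u_{t+1} = u_t + s·(1−u_t) − f·u_t = u_t·(1−s−f) + s.
Here 1−s−f = 0.473 and s = 0.016.
u_1 = 0.072300 × 0.473 + 0.016 = 0.050198.
u_2 = 0.050198 × 0.473 + 0.016 = 0.039744.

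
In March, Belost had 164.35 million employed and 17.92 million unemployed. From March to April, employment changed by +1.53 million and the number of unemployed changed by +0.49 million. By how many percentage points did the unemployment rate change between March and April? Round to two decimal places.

The unemployment rate changed by +0.16 percentage points.

March: labor force = 164.35 + 17.92 = 182.27; u = 17.92/182.27 = 9.83%.
April: labor force = 165.88 + 18.41 = 184.29; u = 18.41/184.29 = 9.99%.
Change = 9.99% − 9.83% = +0.16 pp.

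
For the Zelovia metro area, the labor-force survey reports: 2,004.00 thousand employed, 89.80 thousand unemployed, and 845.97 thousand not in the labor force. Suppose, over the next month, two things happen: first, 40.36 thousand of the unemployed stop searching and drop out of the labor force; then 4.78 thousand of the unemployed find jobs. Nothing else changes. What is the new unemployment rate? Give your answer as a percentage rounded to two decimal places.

Initially, labor force = 2,004.00 + 89.80 = 2,093.80 thousand, so u = 89.80/2,093.80 = 4.29%.
After the first change, unemployed and labor force both fall by 40.36 → E = 2,004.00, U = 49.44, labor force = 2,053.44 thousand.
After the second change, unemployed falls and employed rises by 4.78; labor force unchanged → E = 2,008.78, U = 44.66, labor force = 2,053.44 thousand.
New unemployment rate = 44.66 / 2,053.44 = 2.17%.

New unemployment rate ≈ 2.17%.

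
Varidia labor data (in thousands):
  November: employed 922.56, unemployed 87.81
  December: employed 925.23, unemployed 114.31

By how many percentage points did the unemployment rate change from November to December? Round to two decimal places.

November: labor force = 922.56 + 87.81 = 1,010.37; u = 87.81/1,010.37 = 8.69%.
December: labor force = 925.23 + 114.31 = 1,039.54; u = 114.31/1,039.54 = 11.00%.
Change = 11.00% − 8.69% = +2.31 pp.

The unemployment rate changed by +2.31 percentage points.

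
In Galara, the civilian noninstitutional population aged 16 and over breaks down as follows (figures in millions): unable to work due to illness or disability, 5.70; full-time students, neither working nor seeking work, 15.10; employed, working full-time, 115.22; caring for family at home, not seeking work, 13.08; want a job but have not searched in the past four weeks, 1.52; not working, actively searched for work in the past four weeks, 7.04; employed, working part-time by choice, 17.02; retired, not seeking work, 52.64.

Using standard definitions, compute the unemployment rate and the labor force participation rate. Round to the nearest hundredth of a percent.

Unemployment rate ≈ 5.05%; labor force participation rate ≈ 61.27%.

Employed = 115.22 + 17.02 = 132.24 million.
Unemployed = 7.04 million.
Labor force = 132.24 + 7.04 = 139.28 million.
Not in labor force = 5.70 + 15.10 + 13.08 + 1.52 + 52.64 = 88.04 million (those not working and not actively searching are outside the labor force — including those who want a job but have given up searching).
Civilian working-age population = 139.28 + 88.04 = 227.32 million.
Unemployment rate = 7.04 / 139.28 = 5.05%.
Labor force participation rate = 139.28 / 227.32 = 61.27%.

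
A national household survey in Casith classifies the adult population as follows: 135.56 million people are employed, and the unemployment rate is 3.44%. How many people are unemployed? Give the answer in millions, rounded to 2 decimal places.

Let U be the number unemployed. The labor force is E + U, and U/(E+U) = 0.0344.
So U = 0.0344 × 135.56 / (1 − 0.0344) = 4.6633 / 0.9656 ≈ 4.83 million.

About 4.83 million are unemployed.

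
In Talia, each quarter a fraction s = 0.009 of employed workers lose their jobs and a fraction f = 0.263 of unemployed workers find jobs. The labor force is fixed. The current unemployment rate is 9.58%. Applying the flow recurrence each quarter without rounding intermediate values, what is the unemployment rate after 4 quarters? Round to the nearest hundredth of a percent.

Unemployment rate after four quarters ≈ 5.07%.

With a fixed labor force, u_{t+1} = u_t + s·(1−u_t) − f·u_t = u_t·(1−s−f) + s.
Here 1−s−f = 0.728 and s = 0.009.
u_1 = 0.095800 × 0.728 + 0.009 = 0.078742.
u_2 = 0.078742 × 0.728 + 0.009 = 0.066324.
u_3 = 0.066324 × 0.728 + 0.009 = 0.057284.
u_4 = 0.057284 × 0.728 + 0.009 = 0.050703.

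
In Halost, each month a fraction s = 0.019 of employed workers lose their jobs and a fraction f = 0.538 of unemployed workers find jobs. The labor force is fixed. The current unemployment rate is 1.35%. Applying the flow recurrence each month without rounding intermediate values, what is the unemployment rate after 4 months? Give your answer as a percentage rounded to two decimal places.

Unemployment rate after four months ≈ 3.33%.

With a fixed labor force, u_{t+1} = u_t + s·(1−u_t) − f·u_t = u_t·(1−s−f) + s.
Here 1−s−f = 0.443 and s = 0.019.
u_1 = 0.013500 × 0.443 + 0.019 = 0.024980.
u_2 = 0.024980 × 0.443 + 0.019 = 0.030066.
u_3 = 0.030066 × 0.443 + 0.019 = 0.032319.
u_4 = 0.032319 × 0.443 + 0.019 = 0.033317.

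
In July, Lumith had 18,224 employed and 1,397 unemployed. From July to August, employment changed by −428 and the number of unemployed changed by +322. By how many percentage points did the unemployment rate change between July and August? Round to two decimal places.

The unemployment rate changed by +1.69 percentage points.

July: labor force = 18,224 + 1,397 = 19,621; u = 1,397/19,621 = 7.12%.
August: labor force = 17,796 + 1,719 = 19,515; u = 1,719/19,515 = 8.81%.
Change = 8.81% − 7.12% = +1.69 pp.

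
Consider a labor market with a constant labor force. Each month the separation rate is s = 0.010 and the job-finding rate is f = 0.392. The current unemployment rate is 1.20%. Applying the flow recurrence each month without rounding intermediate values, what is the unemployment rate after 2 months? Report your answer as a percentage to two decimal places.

With a fixed labor force, u_{t+1} = u_t + s·(1−u_t) − f·u_t = u_t·(1−s−f) + s.
Here 1−s−f = 0.598 and s = 0.010.
u_1 = 0.012000 × 0.598 + 0.010 = 0.017176.
u_2 = 0.017176 × 0.598 + 0.010 = 0.020271.

Unemployment rate after two months ≈ 2.03%.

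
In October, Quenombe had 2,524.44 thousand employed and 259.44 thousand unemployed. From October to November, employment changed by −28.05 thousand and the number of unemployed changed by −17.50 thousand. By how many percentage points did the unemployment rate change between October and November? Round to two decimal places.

October: labor force = 2,524.44 + 259.44 = 2,783.88; u = 259.44/2,783.88 = 9.32%.
November: labor force = 2,496.39 + 241.94 = 2,738.33; u = 241.94/2,738.33 = 8.84%.
Change = 8.84% − 9.32% = −0.48 pp.

The unemployment rate changed by −0.48 percentage points.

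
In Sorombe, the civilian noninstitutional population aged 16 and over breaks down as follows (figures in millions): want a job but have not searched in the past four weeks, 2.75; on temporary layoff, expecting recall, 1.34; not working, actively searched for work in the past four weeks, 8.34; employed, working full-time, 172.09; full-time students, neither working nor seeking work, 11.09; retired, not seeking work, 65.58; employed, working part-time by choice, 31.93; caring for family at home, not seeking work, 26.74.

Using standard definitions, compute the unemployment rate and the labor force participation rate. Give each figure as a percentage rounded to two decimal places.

Employed = 172.09 + 31.93 = 204.02 million.
Unemployed = 1.34 + 8.34 = 9.68 million (jobless and actively searching, or on temporary layoff).
Labor force = 204.02 + 9.68 = 213.70 million.
Not in labor force = 2.75 + 11.09 + 65.58 + 26.74 = 106.16 million (those not working and not actively searching are outside the labor force — including those who want a job but have given up searching).
Civilian working-age population = 213.70 + 106.16 = 319.86 million.
Unemployment rate = 9.68 / 213.70 = 4.53%.
Labor force participation rate = 213.70 / 319.86 = 66.81%.

Unemployment rate ≈ 4.53%; labor force participation rate ≈ 66.81%.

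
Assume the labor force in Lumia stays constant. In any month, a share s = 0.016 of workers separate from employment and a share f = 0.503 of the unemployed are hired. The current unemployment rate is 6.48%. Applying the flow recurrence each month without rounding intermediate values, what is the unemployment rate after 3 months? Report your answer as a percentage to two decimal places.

Unemployment rate after three months ≈ 3.46%.

With a fixed labor force, u_{t+1} = u_t + s·(1−u_t) − f·u_t = u_t·(1−s−f) + s.
Here 1−s−f = 0.481 and s = 0.016.
u_1 = 0.064800 × 0.481 + 0.016 = 0.047169.
u_2 = 0.047169 × 0.481 + 0.016 = 0.038688.
u_3 = 0.038688 × 0.481 + 0.016 = 0.034609.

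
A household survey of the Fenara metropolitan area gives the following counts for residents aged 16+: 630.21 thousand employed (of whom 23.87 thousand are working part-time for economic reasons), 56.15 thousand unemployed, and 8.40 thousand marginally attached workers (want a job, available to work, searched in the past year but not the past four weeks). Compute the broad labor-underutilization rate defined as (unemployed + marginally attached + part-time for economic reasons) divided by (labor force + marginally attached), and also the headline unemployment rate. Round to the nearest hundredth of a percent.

Labor force = 630.21 + 56.15 = 686.36 thousand.
Numerator = 56.15 + 8.40 + 23.87 = 88.42 thousand.
Denominator = 686.36 + 8.40 = 694.76 thousand.
Broad rate = 88.42 / 694.76 = 12.73%.
Headline unemployment rate = 56.15 / 686.36 = 8.18%.

Broad underutilization rate ≈ 12.73%; headline unemployment rate ≈ 8.18%.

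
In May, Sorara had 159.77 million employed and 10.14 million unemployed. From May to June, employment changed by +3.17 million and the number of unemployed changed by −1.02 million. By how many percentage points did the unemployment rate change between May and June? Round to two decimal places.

The unemployment rate changed by −0.67 percentage points.

May: labor force = 159.77 + 10.14 = 169.91; u = 10.14/169.91 = 5.97%.
June: labor force = 162.94 + 9.12 = 172.06; u = 9.12/172.06 = 5.30%.
Change = 5.30% − 5.97% = −0.67 pp.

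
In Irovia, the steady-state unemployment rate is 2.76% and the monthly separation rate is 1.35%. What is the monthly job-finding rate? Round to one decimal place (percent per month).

From u* = s/(s+f): f = s·(1−u)/u.
f = 1.35 × (1 − 0.0276) / 0.0276 = 1.3127 / 0.0276 ≈ 47.6% per month.

Job-finding rate ≈ 47.6% per month.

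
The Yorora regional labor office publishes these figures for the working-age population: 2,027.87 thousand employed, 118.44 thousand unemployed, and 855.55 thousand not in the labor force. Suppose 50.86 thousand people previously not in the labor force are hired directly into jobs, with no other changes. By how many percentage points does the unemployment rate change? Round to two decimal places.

Initially, labor force = 2,027.87 + 118.44 = 2,146.31 thousand, so u = 118.44/2,146.31 = 5.52%.
After the change, employed and labor force both rise by 50.86; unemployed unchanged → E = 2,078.73, U = 118.44, labor force = 2,197.17 thousand.
New unemployment rate = 118.44 / 2,197.17 = 5.39%.
Change = 5.39% − 5.52% = −0.13 percentage points.

The unemployment rate changes by −0.13 percentage points.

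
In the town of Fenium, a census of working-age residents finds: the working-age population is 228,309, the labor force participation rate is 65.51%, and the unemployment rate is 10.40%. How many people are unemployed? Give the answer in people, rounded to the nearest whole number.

About 15,555 are unemployed.

Labor force = 0.6551 × 228,309 = 149,565.
Unemployed = 0.1040 × 149,565 ≈ 15,555.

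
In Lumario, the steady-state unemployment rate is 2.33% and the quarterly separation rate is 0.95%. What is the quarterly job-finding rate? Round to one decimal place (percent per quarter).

From u* = s/(s+f): f = s·(1−u)/u.
f = 0.95 × (1 − 0.0233) / 0.0233 = 0.9279 / 0.0233 ≈ 39.8% per quarter.

Job-finding rate ≈ 39.8% per quarter.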